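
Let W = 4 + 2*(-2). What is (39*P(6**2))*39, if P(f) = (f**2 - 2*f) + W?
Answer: 1861704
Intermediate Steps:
W = 0 (W = 4 - 4 = 0)
P(f) = f**2 - 2*f (P(f) = (f**2 - 2*f) + 0 = f**2 - 2*f)
(39*P(6**2))*39 = (39*(6**2*(-2 + 6**2)))*39 = (39*(36*(-2 + 36)))*39 = (39*(36*34))*39 = (39*1224)*39 = 47736*39 = 1861704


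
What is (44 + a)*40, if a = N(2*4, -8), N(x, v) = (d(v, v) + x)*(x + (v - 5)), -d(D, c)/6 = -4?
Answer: -4640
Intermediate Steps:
d(D, c) = 24 (d(D, c) = -6*(-4) = 24)
N(x, v) = (24 + x)*(-5 + v + x) (N(x, v) = (24 + x)*(x + (v - 5)) = (24 + x)*(x + (-5 + v)) = (24 + x)*(-5 + v + x))
a = -160 (a = -120 + (2*4)**2 + 19*(2*4) + 24*(-8) - 16*4 = -120 + 8**2 + 19*8 - 192 - 8*8 = -120 + 64 + 152 - 192 - 64 = -160)
(44 + a)*40 = (44 - 160)*40 = -116*40 = -4640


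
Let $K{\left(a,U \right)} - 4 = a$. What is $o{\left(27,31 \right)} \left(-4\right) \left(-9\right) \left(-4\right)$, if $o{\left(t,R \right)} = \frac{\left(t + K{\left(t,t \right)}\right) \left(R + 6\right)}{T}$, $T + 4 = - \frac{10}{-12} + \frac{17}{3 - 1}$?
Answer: $-57942$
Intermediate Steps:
$K{\left(a,U \right)} = 4 + a$
$T = \frac{16}{3}$ ($T = -4 - \left(- \frac{5}{6} - \frac{17}{3 - 1}\right) = -4 - \left(- \frac{5}{6} - \frac{17}{2}\right) = -4 + \left(\frac{5}{6} + 17 \cdot \frac{1}{2}\right) = -4 + \left(\frac{5}{6} + \frac{17}{2}\right) = -4 + \frac{28}{3} = \frac{16}{3} \approx 5.3333$)
$o{\left(t,R \right)} = \frac{3 \left(4 + 2 t\right) \left(6 + R\right)}{16}$ ($o{\left(t,R \right)} = \frac{\left(t + \left(4 + t\right)\right) \left(R + 6\right)}{\frac{16}{3}} = \left(4 + 2 t\right) \left(6 + R\right) \frac{3}{16} = \frac{3 \left(4 + 2 t\right) \left(6 + R\right)}{16}$)
$o{\left(27,31 \right)} \left(-4\right) \left(-9\right) \left(-4\right) = \left(\frac{9}{2} + \frac{3}{4} \cdot 31 + \frac{9}{4} \cdot 27 + \frac{3}{8} \cdot 31 \cdot 27\right) \left(-4\right) \left(-9\right) \left(-4\right) = \left(\frac{9}{2} + \frac{93}{4} + \frac{243}{4} + \frac{2511}{8}\right) 36 \left(-4\right) = \frac{3219}{8} \left(-144\right) = -57942$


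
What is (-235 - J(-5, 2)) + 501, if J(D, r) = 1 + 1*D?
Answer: 270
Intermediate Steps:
J(D, r) = 1 + D
(-235 - J(-5, 2)) + 501 = (-235 - (1 - 5)) + 501 = (-235 - 1*(-4)) + 501 = (-235 + 4) + 501 = -231 + 501 = 270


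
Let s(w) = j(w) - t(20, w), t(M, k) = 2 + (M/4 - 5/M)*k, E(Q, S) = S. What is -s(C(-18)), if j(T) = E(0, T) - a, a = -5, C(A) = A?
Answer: -141/2 ≈ -70.500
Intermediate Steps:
t(M, k) = 2 + k*(-5/M + M/4) (t(M, k) = 2 + (M*(¼) - 5/M)*k = 2 + (M/4 - 5/M)*k = 2 + (-5/M + M/4)*k = 2 + k*(-5/M + M/4))
j(T) = 5 + T (j(T) = T - 1*(-5) = T + 5 = 5 + T)
s(w) = 3 - 15*w/4 (s(w) = (5 + w) - (2 - 5*w/20 + (¼)*20*w) = (5 + w) - (2 - 5*w*1/20 + 5*w) = (5 + w) - (2 - w/4 + 5*w) = (5 + w) - (2 + 19*w/4) = (5 + w) + (-2 - 19*w/4) = 3 - 15*w/4)
-s(C(-18)) = -(3 - 15/4*(-18)) = -(3 + 135/2) = -1*141/2 = -141/2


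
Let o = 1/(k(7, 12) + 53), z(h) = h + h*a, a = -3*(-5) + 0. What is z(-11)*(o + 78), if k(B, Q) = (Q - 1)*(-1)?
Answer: -288376/21 ≈ -13732.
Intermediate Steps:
a = 15 (a = 15 + 0 = 15)
k(B, Q) = 1 - Q (k(B, Q) = (-1 + Q)*(-1) = 1 - Q)
z(h) = 16*h (z(h) = h + h*15 = h + 15*h = 16*h)
o = 1/42 (o = 1/((1 - 1*12) + 53) = 1/((1 - 12) + 53) = 1/(-11 + 53) = 1/42 ≈ 0.023810)
z(-11)*(o + 78) = (16*(-11))*(1/42 + 78) = -176*3277/42 = -288376/21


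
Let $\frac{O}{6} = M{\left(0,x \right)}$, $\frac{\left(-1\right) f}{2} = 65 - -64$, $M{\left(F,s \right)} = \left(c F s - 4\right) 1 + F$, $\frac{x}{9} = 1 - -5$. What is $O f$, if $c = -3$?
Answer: $6192$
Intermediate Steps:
$x = 54$ ($x = 9 \left(1 - -5\right) = 9 \left(1 + 5\right) = 9 \cdot 6 = 54$)
$M{\left(F,s \right)} = -4 + F - 3 F s$ ($M{\left(F,s \right)} = \left(- 3 F s - 4\right) 1 + F = \left(-4 - 3 F s\right) 1 + F = \left(-4 - 3 F s\right) + F = -4 + F - 3 F s$)
$f = -258$ ($f = - 2 \left(65 - -64\right) = - 2 \left(65 + 64\right) = \left(-2\right) 129 = -258$)
$O = -24$ ($O = 6 \left(-4 + 0 - 0 \cdot 54\right) = 6 \left(-4 + 0 + 0\right) = 6 \left(-4\right) = -24$)
$O f = \left(-24\right) \left(-258\right) = 6192$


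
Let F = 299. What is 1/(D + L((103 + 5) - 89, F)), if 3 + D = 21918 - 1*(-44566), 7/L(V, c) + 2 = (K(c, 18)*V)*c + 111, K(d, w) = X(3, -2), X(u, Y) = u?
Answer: 17152/1140282119 ≈ 1.5042e-5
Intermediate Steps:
K(d, w) = 3
L(V, c) = 7/(109 + 3*V*c) (L(V, c) = 7/(-2 + ((3*V)*c + 111)) = 7/(-2 + (3*V*c + 111)) = 7/(-2 + (111 + 3*V*c)) = 7/(109 + 3*V*c))
D = 66481 (D = -3 + (21918 - 1*(-44566)) = -3 + (21918 + 44566) = -3 + 66484 = 66481)
1/(D + L((103 + 5) - 89, F)) = 1/(66481 + 7/(109 + 3*((103 + 5) - 89)*299)) = 1/(66481 + 7/(109 + 3*(108 - 89)*299)) = 1/(66481 + 7/(109 + 3*19*299)) = 1/(66481 + 7/(109 + 17043)) = 1/(66481 + 7/17152) = 1/(1140282119/17152) = 17152/1140282119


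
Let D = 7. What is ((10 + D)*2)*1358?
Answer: 46172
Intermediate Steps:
((10 + D)*2)*1358 = ((10 + 7)*2)*1358 = (17*2)*1358 = 34*1358 = 46172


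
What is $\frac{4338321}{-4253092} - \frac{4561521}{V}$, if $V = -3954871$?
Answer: $\frac{2243068561341}{16820430211132} \approx 0.13335$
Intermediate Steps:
$\frac{4338321}{-4253092} - \frac{4561521}{V} = \frac{4338321}{-4253092} - \frac{4561521}{-3954871} = 4338321 \left(- \frac{1}{4253092}\right) - - \frac{4561521}{3954871} = - \frac{4338321}{4253092} + \frac{4561521}{3954871} = \frac{2243068561341}{16820430211132}$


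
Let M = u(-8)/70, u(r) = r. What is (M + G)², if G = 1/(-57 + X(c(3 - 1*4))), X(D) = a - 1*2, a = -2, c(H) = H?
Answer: 77841/4558225 ≈ 0.017077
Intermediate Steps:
X(D) = -4 (X(D) = -2 - 1*2 = -2 - 2 = -4)
G = -1/61 (G = 1/(-57 - 4) = 1/(-61) = -1/61 ≈ -0.016393)
M = -4/35 (M = -8/70 = -8*1/70 = -4/35 ≈ -0.11429)
(M + G)² = (-4/35 - 1/61)² = (-279/2135)² = 77841/4558225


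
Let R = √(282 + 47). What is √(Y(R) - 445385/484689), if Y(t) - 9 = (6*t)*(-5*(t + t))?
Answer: 2*I*√1158872501460579/484689 ≈ 140.47*I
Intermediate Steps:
R = √329 ≈ 18.138
Y(t) = 9 - 60*t² (Y(t) = 9 + (6*t)*(-5*(t + t)) = 9 + (6*t)*(-10*t) = 9 - 60*t²)
√(Y(R) - 445385/484689) = √((9 - 60*(√329)²) - 445385/484689) = √((9 - 60*329) - 445385*1/484689) = √((9 - 19740) - 445385/484689) = √(-19731 - 445385/484689) = √(-9563844044/484689) = 2*I*√1158872501460579/484689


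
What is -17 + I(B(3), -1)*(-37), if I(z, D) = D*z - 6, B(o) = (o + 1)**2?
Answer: 797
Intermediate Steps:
B(o) = (1 + o)**2
I(z, D) = -6 + D*z
-17 + I(B(3), -1)*(-37) = -17 + (-6 - (1 + 3)**2)*(-37) = -17 + (-6 - 1*4**2)*(-37) = -17 + (-6 - 1*16)*(-37) = -17 + (-6 - 16)*(-37) = -17 - 22*(-37) = -17 + 814 = 797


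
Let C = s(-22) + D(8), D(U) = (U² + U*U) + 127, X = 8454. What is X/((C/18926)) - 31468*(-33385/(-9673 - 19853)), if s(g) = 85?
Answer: 545872725913/1254855 ≈ 4.3501e+5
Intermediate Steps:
D(U) = 127 + 2*U² (D(U) = (U² + U²) + 127 = 2*U² + 127 = 127 + 2*U²)
C = 340 (C = 85 + (127 + 2*8²) = 85 + (127 + 2*64) = 85 + (127 + 128) = 85 + 255 = 340)
X/((C/18926)) - 31468*(-33385/(-9673 - 19853)) = 8454/((340/18926)) - 31468*(-33385/(-9673 - 19853)) = 8454/((340*(1/18926))) - 31468/((-29526*(-1/33385))) = 8454/(170/9463) - 31468/29526/33385 = 8454*(9463/170) - 31468*33385/29526 = 40000101/85 - 525279590/14763 = 545872725913/1254855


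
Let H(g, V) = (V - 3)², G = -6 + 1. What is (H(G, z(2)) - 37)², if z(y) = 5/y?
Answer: 21609/16 ≈ 1350.6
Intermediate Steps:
G = -5
H(g, V) = (-3 + V)²
(H(G, z(2)) - 37)² = ((-3 + 5/2)² - 37)² = ((-½)² - 37)² = (¼ - 37)² = (-147/4)² = 21609/16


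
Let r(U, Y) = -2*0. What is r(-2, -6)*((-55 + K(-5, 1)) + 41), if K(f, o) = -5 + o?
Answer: 0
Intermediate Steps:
r(U, Y) = 0
r(-2, -6)*((-55 + K(-5, 1)) + 41) = 0*((-55 + (-5 + 1)) + 41) = 0*((-55 - 4) + 41) = 0*(-59 + 41) = 0*(-18) = 0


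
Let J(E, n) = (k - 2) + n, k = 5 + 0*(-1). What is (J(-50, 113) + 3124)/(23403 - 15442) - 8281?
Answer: -65921801/7961 ≈ -8280.6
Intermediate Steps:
k = 5 (k = 5 + 0 = 5)
J(E, n) = 3 + n (J(E, n) = (5 - 2) + n = 3 + n)
(J(-50, 113) + 3124)/(23403 - 15442) - 8281 = ((3 + 113) + 3124)/(23403 - 15442) - 8281 = (116 + 3124)/7961 - 8281 = 3240*(1/7961) - 8281 = 3240/7961 - 8281 = -65921801/7961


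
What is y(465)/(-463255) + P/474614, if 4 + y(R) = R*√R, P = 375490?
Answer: 86974759203/109933654285 - 93*√465/92651 ≈ 0.76951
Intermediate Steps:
y(R) = -4 + R^(3/2) (y(R) = -4 + R*√R = -4 + R^(3/2))
y(465)/(-463255) + P/474614 = (-4 + 465^(3/2))/(-463255) + 375490/474614 = (-4 + 465*√465)*(-1/463255) + 375490*(1/474614) = (4/463255 - 93*√465/92651) + 187745/237307 = 86974759203/109933654285 - 93*√465/92651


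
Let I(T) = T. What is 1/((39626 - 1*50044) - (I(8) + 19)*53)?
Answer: -1/11849 ≈ -8.4395e-5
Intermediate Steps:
1/((39626 - 1*50044) - (I(8) + 19)*53) = 1/((39626 - 1*50044) - (8 + 19)*53) = 1/((39626 - 50044) - 27*53) = 1/(-10418 - 1*1431) = 1/(-10418 - 1431) = 1/(-11849) = -1/11849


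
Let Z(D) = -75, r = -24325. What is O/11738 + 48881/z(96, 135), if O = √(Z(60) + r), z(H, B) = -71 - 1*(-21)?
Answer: -48881/50 + 10*I*√61/5869 ≈ -977.62 + 0.013308*I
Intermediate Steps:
z(H, B) = -50 (z(H, B) = -71 + 21 = -50)
O = 20*I*√61 (O = √(-75 - 24325) = √(-24400) = 20*I*√61 ≈ 156.21*I)
O/11738 + 48881/z(96, 135) = (20*I*√61)/11738 + 48881/(-50) = (20*I*√61)*(1/11738) + 48881*(-1/50) = 10*I*√61/5869 - 48881/50 = -48881/50 + 10*I*√61/5869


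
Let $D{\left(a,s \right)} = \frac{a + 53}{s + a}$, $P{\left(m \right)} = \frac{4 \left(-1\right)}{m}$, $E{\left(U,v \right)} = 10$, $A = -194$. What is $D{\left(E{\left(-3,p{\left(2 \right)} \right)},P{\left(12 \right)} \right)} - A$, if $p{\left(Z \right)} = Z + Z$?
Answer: $\frac{5815}{29} \approx 200.52$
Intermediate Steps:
$p{\left(Z \right)} = 2 Z$
$P{\left(m \right)} = - \frac{4}{m}$
$D{\left(a,s \right)} = \frac{53 + a}{a + s}$
$D{\left(E{\left(-3,p{\left(2 \right)} \right)},P{\left(12 \right)} \right)} - A = \frac{53 + 10}{10 - \frac{4}{12}} - -194 = \frac{1}{10 - \frac{1}{3}} \cdot 63 + 194 = \frac{1}{\frac{29}{3}} \cdot 63 + 194 = \frac{3}{29} \cdot 63 + 194 = \frac{189}{29} + 194 = \frac{5815}{29}$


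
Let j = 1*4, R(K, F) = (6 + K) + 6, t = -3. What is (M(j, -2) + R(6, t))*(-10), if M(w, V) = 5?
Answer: -230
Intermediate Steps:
R(K, F) = 12 + K
j = 4
(M(j, -2) + R(6, t))*(-10) = (5 + (12 + 6))*(-10) = (5 + 18)*(-10) = 23*(-10) = -230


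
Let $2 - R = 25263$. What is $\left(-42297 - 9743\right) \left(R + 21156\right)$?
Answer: $213624200$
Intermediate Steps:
$R = -25261$ ($R = 2 - 25263 = -25261$)
$\left(-42297 - 9743\right) \left(R + 21156\right) = \left(-42297 - 9743\right) \left(-25261 + 21156\right) = \left(-52040\right) \left(-4105\right) = 213624200$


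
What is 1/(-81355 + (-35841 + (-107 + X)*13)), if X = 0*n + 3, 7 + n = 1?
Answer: -1/118548 ≈ -8.4354e-6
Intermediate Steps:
n = -6 (n = -7 + 1 = -6)
X = 3 (X = 0*(-6) + 3 = 0 + 3 = 3)
1/(-81355 + (-35841 + (-107 + X)*13)) = 1/(-81355 + (-35841 + (-107 + 3)*13)) = 1/(-81355 + (-35841 - 104*13)) = 1/(-81355 + (-35841 - 1352)) = 1/(-81355 - 37193) = 1/(-118548) = -1/118548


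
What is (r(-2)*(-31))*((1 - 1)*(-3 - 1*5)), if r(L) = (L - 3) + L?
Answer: 0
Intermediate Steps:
r(L) = -3 + 2*L (r(L) = (-3 + L) + L = -3 + 2*L)
(r(-2)*(-31))*((1 - 1)*(-3 - 1*5)) = ((-3 + 2*(-2))*(-31))*((1 - 1)*(-3 - 1*5)) = ((-3 - 4)*(-31))*(0*(-3 - 5)) = (-7*(-31))*(0*(-8)) = 217*0 = 0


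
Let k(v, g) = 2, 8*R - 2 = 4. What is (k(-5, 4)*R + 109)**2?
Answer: 48841/4 ≈ 12210.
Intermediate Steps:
R = 3/4 (R = 1/4 + (1/8)*4 = 1/4 + 1/2 = 3/4 ≈ 0.75000)
(k(-5, 4)*R + 109)**2 = (2*(3/4) + 109)**2 = (3/2 + 109)**2 = (221/2)**2 = 48841/4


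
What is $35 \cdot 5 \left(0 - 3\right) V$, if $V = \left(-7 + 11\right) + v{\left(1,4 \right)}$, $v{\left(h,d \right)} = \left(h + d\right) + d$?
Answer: $-6825$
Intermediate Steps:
$v{\left(h,d \right)} = h + 2 d$ ($v{\left(h,d \right)} = \left(d + h\right) + d = h + 2 d$)
$V = 13$ ($V = \left(-7 + 11\right) + \left(1 + 2 \cdot 4\right) = 4 + \left(1 + 8\right) = 4 + 9 = 13$)
$35 \cdot 5 \left(0 - 3\right) V = 35 \cdot 5 \left(0 - 3\right) 13 = 35 \cdot 5 \left(-3\right) 13 = 35 \left(-15\right) 13 = \left(-525\right) 13 = -6825$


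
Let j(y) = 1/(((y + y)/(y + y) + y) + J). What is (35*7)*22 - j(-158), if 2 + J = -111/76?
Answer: 65731126/12195 ≈ 5390.0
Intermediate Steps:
J = -263/76 (J = -2 - 111/76 = -263/76 ≈ -3.4605)
j(y) = 1/(-187/76 + y) (j(y) = 1/(((y + y)/(y + y) + y) - 263/76) = 1/(((2*y)/((2*y)) + y) - 263/76) = 1/(((2*y)*(1/(2*y)) + y) - 263/76) = 1/((1 + y) - 263/76) = 1/(-187/76 + y))
(35*7)*22 - j(-158) = (35*7)*22 - 76/(-187 + 76*(-158)) = 245*22 - 76/(-187 - 12008) = 5390 - 76/(-12195) = 5390 - 76*(-1)/12195 = 5390 - 1*(-76/12195) = 5390 + 76/12195 = 65731126/12195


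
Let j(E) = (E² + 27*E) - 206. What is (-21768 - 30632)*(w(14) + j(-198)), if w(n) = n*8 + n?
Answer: -1769967200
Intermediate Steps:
w(n) = 9*n (w(n) = 8*n + n = 9*n)
j(E) = -206 + E² + 27*E
(-21768 - 30632)*(w(14) + j(-198)) = (-21768 - 30632)*(9*14 + (-206 + (-198)² + 27*(-198))) = -52400*(126 + (-206 + 39204 - 5346)) = -52400*(126 + 33652) = -52400*33778 = -1769967200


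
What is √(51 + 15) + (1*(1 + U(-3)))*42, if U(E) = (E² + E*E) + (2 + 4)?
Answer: 1050 + √66 ≈ 1058.1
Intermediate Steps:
U(E) = 6 + 2*E² (U(E) = (E² + E²) + 6 = 2*E² + 6 = 6 + 2*E²)
√(51 + 15) + (1*(1 + U(-3)))*42 = √(51 + 15) + (1*(1 + (6 + 2*(-3)²)))*42 = √66 + (1*(1 + (6 + 2*9)))*42 = √66 + (1*(1 + (6 + 18)))*42 = √66 + (1*(1 + 24))*42 = √66 + (1*25)*42 = √66 + 25*42 = √66 + 1050 = 1050 + √66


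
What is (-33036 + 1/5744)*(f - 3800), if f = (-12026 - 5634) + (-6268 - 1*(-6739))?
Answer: 3982847096387/5744 ≈ 6.9339e+8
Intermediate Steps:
f = -17189 (f = -17660 + (-6268 + 6739) = -17660 + 471 = -17189)
(-33036 + 1/5744)*(f - 3800) = (-33036 + 1/5744)*(-17189 - 3800) = (-33036 + 1/5744)*(-20989) = -189758783/5744*(-20989) = 3982847096387/5744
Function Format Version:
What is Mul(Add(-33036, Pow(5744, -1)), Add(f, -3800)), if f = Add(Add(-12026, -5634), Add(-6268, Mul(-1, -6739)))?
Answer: Rational(3982847096387, 5744) ≈ 6.9339e+8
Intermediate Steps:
f = -17189 (f = Add(-17660, Add(-6268, 6739)) = Add(-17660, 471) = -17189)
Mul(Add(-33036, Pow(5744, -1)), Add(f, -3800)) = Mul(Add(-33036, Pow(5744, -1)), Add(-17189, -3800)) = Mul(Add(-33036, Rational(1, 5744)), -20989) = Mul(Rational(-189758783, 5744), -20989) = Rational(3982847096387, 5744)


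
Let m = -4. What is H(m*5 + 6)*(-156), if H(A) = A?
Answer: 2184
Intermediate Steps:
H(m*5 + 6)*(-156) = (-4*5 + 6)*(-156) = (-20 + 6)*(-156) = -14*(-156) = 2184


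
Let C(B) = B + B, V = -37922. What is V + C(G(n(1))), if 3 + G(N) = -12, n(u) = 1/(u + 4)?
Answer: -37952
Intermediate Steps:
n(u) = 1/(4 + u)
G(N) = -15 (G(N) = -3 - 12 = -15)
C(B) = 2*B
V + C(G(n(1))) = -37922 + 2*(-15) = -37922 - 30 = -37952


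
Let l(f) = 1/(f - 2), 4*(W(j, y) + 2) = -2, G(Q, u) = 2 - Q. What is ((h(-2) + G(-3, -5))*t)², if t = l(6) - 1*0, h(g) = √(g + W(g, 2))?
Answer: 41/32 + 15*I*√2/16 ≈ 1.2813 + 1.3258*I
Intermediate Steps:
W(j, y) = -5/2 (W(j, y) = -2 + (¼)*(-2) = -2 - ½ = -5/2)
l(f) = 1/(-2 + f)
h(g) = √(-5/2 + g) (h(g) = √(g - 5/2) = √(-5/2 + g))
t = ¼ (t = 1/(-2 + 6) - 1*0 = 1/4 + 0 = ¼ + 0 = ¼ ≈ 0.25000)
((h(-2) + G(-3, -5))*t)² = ((√(-10 + 4*(-2))/2 + (2 - 1*(-3)))*(¼))² = ((√(-10 - 8)/2 + (2 + 3))*(¼))² = ((√(-18)/2 + 5)*(¼))² = (((3*I*√2)/2 + 5)*(¼))² = ((3*I*√2/2 + 5)*(¼))² = ((5 + 3*I*√2/2)*(¼))² = (5/4 + 3*I*√2/8)²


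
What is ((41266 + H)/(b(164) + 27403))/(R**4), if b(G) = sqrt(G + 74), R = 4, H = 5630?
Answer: 26772731/4004928912 - 977*sqrt(238)/4004928912 ≈ 0.0066812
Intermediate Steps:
b(G) = sqrt(74 + G)
((41266 + H)/(b(164) + 27403))/(R**4) = ((41266 + 5630)/(sqrt(74 + 164) + 27403))/(4**4) = (46896/(sqrt(238) + 27403))/256 = (46896/(27403 + sqrt(238)))*(1/256) = 2931/(16*(27403 + sqrt(238)))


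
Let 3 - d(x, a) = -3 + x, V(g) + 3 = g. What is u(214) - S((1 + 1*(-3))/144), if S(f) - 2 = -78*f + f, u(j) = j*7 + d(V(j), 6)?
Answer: 92875/72 ≈ 1289.9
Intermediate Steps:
V(g) = -3 + g
d(x, a) = 6 - x (d(x, a) = 3 - (-3 + x) = 3 + (3 - x) = 6 - x)
u(j) = 9 + 6*j (u(j) = j*7 + (6 - (-3 + j)) = 7*j + (6 + (3 - j)) = 7*j + (9 - j) = 9 + 6*j)
S(f) = 2 - 77*f (S(f) = 2 + (-78*f + f) = 2 - 77*f)
u(214) - S((1 + 1*(-3))/144) = (9 + 6*214) - (2 - 77*(1 + 1*(-3))/144) = (9 + 1284) - (2 - 77*(1 - 3)/144) = 1293 - (2 - (-154)/144) = 1293 - (2 - 77*(-1/72)) = 1293 - (2 + 77/72) = 1293 - 1*221/72 = 1293 - 221/72 = 92875/72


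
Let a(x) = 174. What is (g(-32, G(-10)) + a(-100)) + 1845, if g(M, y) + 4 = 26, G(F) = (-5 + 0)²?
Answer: 2041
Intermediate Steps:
G(F) = 25 (G(F) = (-5)² = 25)
g(M, y) = 22 (g(M, y) = -4 + 26 = 22)
(g(-32, G(-10)) + a(-100)) + 1845 = (22 + 174) + 1845 = 196 + 1845 = 2041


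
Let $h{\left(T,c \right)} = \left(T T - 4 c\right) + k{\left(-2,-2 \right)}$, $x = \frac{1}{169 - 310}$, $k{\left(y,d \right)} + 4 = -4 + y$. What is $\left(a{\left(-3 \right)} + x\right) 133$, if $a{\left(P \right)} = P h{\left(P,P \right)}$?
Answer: $- \frac{618982}{141} \approx -4389.9$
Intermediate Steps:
$k{\left(y,d \right)} = -8 + y$ ($k{\left(y,d \right)} = -4 + \left(-4 + y\right) = -8 + y$)
$x = - \frac{1}{141}$ ($x = \frac{1}{-141} = - \frac{1}{141} \approx -0.0070922$)
$h{\left(T,c \right)} = -10 + T^{2} - 4 c$ ($h{\left(T,c \right)} = \left(T T - 4 c\right) - 10 = \left(T^{2} - 4 c\right) - 10 = -10 + T^{2} - 4 c$)
$a{\left(P \right)} = P \left(-10 + P^{2} - 4 P\right)$
$\left(a{\left(-3 \right)} + x\right) 133 = \left(- 3 \left(-10 + \left(-3\right)^{2} - -12\right) - \frac{1}{141}\right) 133 = \left(- 3 \left(-10 + 9 + 12\right) - \frac{1}{141}\right) 133 = \left(\left(-3\right) 11 - \frac{1}{141}\right) 133 = \left(-33 - \frac{1}{141}\right) 133 = \left(- \frac{4654}{141}\right) 133 = - \frac{618982}{141}$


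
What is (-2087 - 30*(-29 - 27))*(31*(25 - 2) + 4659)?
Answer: -2186404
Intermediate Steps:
(-2087 - 30*(-29 - 27))*(31*(25 - 2) + 4659) = (-2087 - 30*(-56))*(31*23 + 4659) = (-2087 + 1680)*(713 + 4659) = -407*5372 = -2186404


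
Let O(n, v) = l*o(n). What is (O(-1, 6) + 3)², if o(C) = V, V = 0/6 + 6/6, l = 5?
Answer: 64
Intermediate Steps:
V = 1 (V = 0*(⅙) + 6*(⅙) = 0 + 1 = 1)
o(C) = 1
O(n, v) = 5 (O(n, v) = 5*1 = 5)
(O(-1, 6) + 3)² = (5 + 3)² = 8² = 64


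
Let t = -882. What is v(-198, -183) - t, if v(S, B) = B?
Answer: 699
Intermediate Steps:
v(-198, -183) - t = -183 - 1*(-882) = -183 + 882 = 699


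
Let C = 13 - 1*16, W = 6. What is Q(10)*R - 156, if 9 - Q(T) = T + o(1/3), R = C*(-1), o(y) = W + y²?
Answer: -532/3 ≈ -177.33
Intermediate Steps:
C = -3 (C = 13 - 16 = -3)
o(y) = 6 + y²
R = 3 (R = -3*(-1) = 3)
Q(T) = 26/9 - T (Q(T) = 9 - (T + (6 + (1/3)²)) = 9 - (T + (6 + (⅓)²)) = 9 - (T + (6 + ⅑)) = 9 - (T + 55/9) = 9 - (55/9 + T) = 9 + (-55/9 - T) = 26/9 - T)
Q(10)*R - 156 = (26/9 - 1*10)*3 - 156 = (26/9 - 10)*3 - 156 = -64/9*3 - 156 = -64/3 - 156 = -532/3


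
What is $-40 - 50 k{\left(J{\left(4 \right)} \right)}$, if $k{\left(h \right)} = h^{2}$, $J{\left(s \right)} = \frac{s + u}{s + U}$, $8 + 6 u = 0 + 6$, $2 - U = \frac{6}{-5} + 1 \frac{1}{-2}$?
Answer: $- \frac{22640}{441} \approx -51.338$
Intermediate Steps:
$U = \frac{37}{10}$ ($U = 2 - \left(\frac{6}{-5} + 1 \frac{1}{-2}\right) = 2 - \left(6 \left(- \frac{1}{5}\right) + 1 \left(- \frac{1}{2}\right)\right) = 2 - \left(- \frac{6}{5} - \frac{1}{2}\right) = 2 - - \frac{17}{10} = 2 + \frac{17}{10} = \frac{37}{10} \approx 3.7$)
$u = - \frac{1}{3}$ ($u = - \frac{4}{3} + \frac{0 + 6}{6} = - \frac{4}{3} + \frac{1}{6} \cdot 6 = - \frac{4}{3} + 1 = - \frac{1}{3} \approx -0.33333$)
$J{\left(s \right)} = \frac{- \frac{1}{3} + s}{\frac{37}{10} + s}$ ($J{\left(s \right)} = \frac{s - \frac{1}{3}}{s + \frac{37}{10}} = \frac{- \frac{1}{3} + s}{\frac{37}{10} + s}$)
$-40 - 50 k{\left(J{\left(4 \right)} \right)} = -40 - 50 \left(\frac{10 \left(-1 + 3 \cdot 4\right)}{3 \left(37 + 10 \cdot 4\right)}\right)^{2} = -40 - 50 \left(\frac{10 \left(-1 + 12\right)}{3 \left(37 + 40\right)}\right)^{2} = -40 - 50 \left(\frac{10}{3} \cdot \frac{1}{77} \cdot 11\right)^{2} = -40 - 50 \left(\frac{10}{21}\right)^{2} = -40 - \frac{5000}{441} = - \frac{22640}{441}$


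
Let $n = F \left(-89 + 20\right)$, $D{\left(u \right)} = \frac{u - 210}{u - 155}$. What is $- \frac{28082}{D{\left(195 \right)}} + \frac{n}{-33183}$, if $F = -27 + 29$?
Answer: $\frac{828306718}{11061} \approx 74885.0$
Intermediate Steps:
$F = 2$
$D{\left(u \right)} = \frac{-210 + u}{-155 + u}$
$n = -138$ ($n = 2 \left(-89 + 20\right) = 2 \left(-69\right) = -138$)
$- \frac{28082}{D{\left(195 \right)}} + \frac{n}{-33183} = - \frac{28082}{\frac{1}{-155 + 195} \left(-210 + 195\right)} - \frac{138}{-33183} = - \frac{28082}{\frac{1}{40} \left(-15\right)} - - \frac{46}{11061} = - \frac{28082}{\frac{1}{40} \left(-15\right)} + \frac{46}{11061} = - \frac{28082}{- \frac{3}{8}} + \frac{46}{11061} = \left(-28082\right) \left(- \frac{8}{3}\right) + \frac{46}{11061} = \frac{224656}{3} + \frac{46}{11061} = \frac{828306718}{11061}$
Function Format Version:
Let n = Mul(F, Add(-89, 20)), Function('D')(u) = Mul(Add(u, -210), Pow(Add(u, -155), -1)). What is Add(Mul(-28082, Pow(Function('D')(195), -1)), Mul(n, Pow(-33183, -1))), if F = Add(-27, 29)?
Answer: Rational(828306718, 11061) ≈ 74885.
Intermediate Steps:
F = 2
Function('D')(u) = Mul(Pow(Add(-155, u), -1), Add(-210, u)) (Function('D')(u) = Mul(Add(-210, u), Pow(Add(-155, u), -1)) = Mul(Pow(Add(-155, u), -1), Add(-210, u)))
n = -138 (n = Mul(2, Add(-89, 20)) = Mul(2, -69) = -138)
Add(Mul(-28082, Pow(Function('D')(195), -1)), Mul(n, Pow(-33183, -1))) = Add(Mul(-28082, Pow(Mul(Pow(Add(-155, 195), -1), Add(-210, 195)), -1)), Mul(-138, Pow(-33183, -1))) = Add(Mul(-28082, Pow(Mul(Pow(40, -1), -15), -1)), Mul(-138, Rational(-1, 33183))) = Add(Mul(-28082, Pow(Mul(Rational(1, 40), -15), -1)), Rational(46, 11061)) = Add(Mul(-28082, Pow(Rational(-3, 8), -1)), Rational(46, 11061)) = Add(Mul(-28082, Rational(-8, 3)), Rational(46, 11061)) = Add(Rational(224656, 3), Rational(46, 11061)) = Rational(828306718, 11061)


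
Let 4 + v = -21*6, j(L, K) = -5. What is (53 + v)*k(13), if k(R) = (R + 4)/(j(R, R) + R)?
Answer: -1309/8 ≈ -163.63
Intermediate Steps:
k(R) = (4 + R)/(-5 + R) (k(R) = (R + 4)/(-5 + R) = (4 + R)/(-5 + R))
v = -130 (v = -4 - 21*6 = -4 - 126 = -130)
(53 + v)*k(13) = (53 - 130)*((4 + 13)/(-5 + 13)) = -77*17/8 = -1309/8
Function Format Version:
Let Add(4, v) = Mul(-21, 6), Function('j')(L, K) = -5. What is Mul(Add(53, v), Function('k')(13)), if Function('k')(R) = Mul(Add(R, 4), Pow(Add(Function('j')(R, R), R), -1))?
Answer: Rational(-1309, 8) ≈ -163.63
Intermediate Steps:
Function('k')(R) = Mul(Pow(Add(-5, R), -1), Add(4, R)) (Function('k')(R) = Mul(Add(R, 4), Pow(Add(-5, R), -1)) = Mul(Add(4, R), Pow(Add(-5, R), -1)) = Mul(Pow(Add(-5, R), -1), Add(4, R)))
v = -130 (v = Add(-4, Mul(-21, 6)) = Add(-4, -126) = -130)
Mul(Add(53, v), Function('k')(13)) = Mul(Add(53, -130), Mul(Pow(Add(-5, 13), -1), Add(4, 13))) = Mul(-77, Mul(Pow(8, -1), 17)) = Mul(-77, Mul(Rational(1, 8), 17)) = Mul(-77, Rational(17, 8)) = Rational(-1309, 8)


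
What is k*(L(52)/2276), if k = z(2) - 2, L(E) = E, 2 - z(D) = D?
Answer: -26/569 ≈ -0.045694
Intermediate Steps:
z(D) = 2 - D
k = -2 (k = (2 - 1*2) - 2 = (2 - 2) - 2 = 0 - 2 = -2)
k*(L(52)/2276) = -104/2276 = -2*13/569 = -26/569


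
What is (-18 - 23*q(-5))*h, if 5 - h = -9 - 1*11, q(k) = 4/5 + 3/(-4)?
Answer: -1915/4 ≈ -478.75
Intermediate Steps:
q(k) = 1/20 (q(k) = 4*(1/5) + 3*(-1/4) = 4/5 - 3/4 = 1/20)
h = 25 (h = 5 - (-9 - 1*11) = 5 - (-9 - 11) = 5 - 1*(-20) = 5 + 20 = 25)
(-18 - 23*q(-5))*h = (-18 - 23*1/20)*25 = (-18 - 23/20)*25 = -383/20*25 = -1915/4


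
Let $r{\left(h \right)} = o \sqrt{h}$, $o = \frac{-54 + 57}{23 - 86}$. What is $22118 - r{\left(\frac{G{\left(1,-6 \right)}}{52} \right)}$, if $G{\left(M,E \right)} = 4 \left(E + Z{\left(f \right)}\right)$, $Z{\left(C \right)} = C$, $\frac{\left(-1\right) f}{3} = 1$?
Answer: $22118 + \frac{i \sqrt{13}}{91} \approx 22118.0 + 0.039621 i$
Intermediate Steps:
$f = -3$ ($f = \left(-3\right) 1 = -3$)
$G{\left(M,E \right)} = -12 + 4 E$ ($G{\left(M,E \right)} = 4 \left(E - 3\right) = 4 \left(-3 + E\right) = -12 + 4 E$)
$o = - \frac{1}{21}$ ($o = \frac{3}{-63} = 3 \left(- \frac{1}{63}\right) = - \frac{1}{21} \approx -0.047619$)
$r{\left(h \right)} = - \frac{\sqrt{h}}{21}$
$22118 - r{\left(\frac{G{\left(1,-6 \right)}}{52} \right)} = 22118 - - \frac{\sqrt{\frac{-12 + 4 \left(-6\right)}{52}}}{21} = 22118 - - \frac{\sqrt{\left(-12 - 24\right) \frac{1}{52}}}{21} = 22118 - - \frac{\sqrt{\left(-36\right) \frac{1}{52}}}{21} = 22118 - - \frac{\sqrt{- \frac{9}{13}}}{21} = 22118 - - \frac{\frac{3}{13} i \sqrt{13}}{21} = 22118 - - \frac{i \sqrt{13}}{91} = 22118 + \frac{i \sqrt{13}}{91}$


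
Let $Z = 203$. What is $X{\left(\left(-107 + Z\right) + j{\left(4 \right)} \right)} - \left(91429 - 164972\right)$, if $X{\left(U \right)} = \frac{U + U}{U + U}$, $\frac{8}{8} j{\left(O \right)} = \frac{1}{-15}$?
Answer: $73544$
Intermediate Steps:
$j{\left(O \right)} = - \frac{1}{15}$ ($j{\left(O \right)} = \frac{1}{-15} = - \frac{1}{15}$)
$X{\left(U \right)} = 1$ ($X{\left(U \right)} = \frac{2 U}{2 U} = 2 U \frac{1}{2 U} = 1$)
$X{\left(\left(-107 + Z\right) + j{\left(4 \right)} \right)} - \left(91429 - 164972\right) = 1 - \left(91429 - 164972\right) = 1 - -73543 = 1 + 73543 = 73544$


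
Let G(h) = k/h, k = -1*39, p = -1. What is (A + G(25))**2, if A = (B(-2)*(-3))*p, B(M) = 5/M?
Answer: 205209/2500 ≈ 82.084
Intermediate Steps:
k = -39
G(h) = -39/h
A = -15/2 (A = ((5/(-2))*(-3))*(-1) = ((5*(-1/2))*(-3))*(-1) = -5/2*(-3)*(-1) = (15/2)*(-1) = -15/2 ≈ -7.5000)
(A + G(25))**2 = (-15/2 - 39/25)**2 = (-453/50)**2 = 205209/2500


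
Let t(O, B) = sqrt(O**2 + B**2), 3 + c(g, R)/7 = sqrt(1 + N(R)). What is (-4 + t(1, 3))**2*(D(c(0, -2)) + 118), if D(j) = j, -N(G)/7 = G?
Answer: (4 - sqrt(10))**2*(97 + 7*sqrt(15)) ≈ 87.098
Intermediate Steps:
N(G) = -7*G
c(g, R) = -21 + 7*sqrt(1 - 7*R)
t(O, B) = sqrt(B**2 + O**2)
(-4 + t(1, 3))**2*(D(c(0, -2)) + 118) = (-4 + sqrt(3**2 + 1**2))**2*((-21 + 7*sqrt(1 - 7*(-2))) + 118) = (-4 + sqrt(9 + 1))**2*((-21 + 7*sqrt(1 + 14)) + 118) = (-4 + sqrt(10))**2*((-21 + 7*sqrt(15)) + 118) = (-4 + sqrt(10))**2*(97 + 7*sqrt(15))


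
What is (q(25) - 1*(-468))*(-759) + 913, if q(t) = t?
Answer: -373274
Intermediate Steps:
(q(25) - 1*(-468))*(-759) + 913 = (25 - 1*(-468))*(-759) + 913 = (25 + 468)*(-759) + 913 = 493*(-759) + 913 = -374187 + 913 = -373274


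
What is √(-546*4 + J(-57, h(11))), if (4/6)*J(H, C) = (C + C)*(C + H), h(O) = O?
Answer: I*√3702 ≈ 60.844*I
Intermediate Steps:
J(H, C) = 3*C*(C + H) (J(H, C) = 3*((C + C)*(C + H))/2 = 3*((2*C)*(C + H))/2 = 3*(2*C*(C + H))/2 = 3*C*(C + H))
√(-546*4 + J(-57, h(11))) = √(-546*4 + 3*11*(11 - 57)) = √(-2184 + 3*11*(-46)) = √(-2184 - 1518) = √(-3702) = I*√3702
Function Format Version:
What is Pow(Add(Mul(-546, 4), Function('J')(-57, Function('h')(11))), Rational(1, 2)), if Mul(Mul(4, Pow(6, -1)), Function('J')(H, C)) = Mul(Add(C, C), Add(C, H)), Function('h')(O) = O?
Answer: Mul(I, Pow(3702, Rational(1, 2))) ≈ Mul(60.844, I)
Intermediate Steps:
Function('J')(H, C) = Mul(3, C, Add(C, H)) (Function('J')(H, C) = Mul(Rational(3, 2), Mul(Add(C, C), Add(C, H))) = Mul(Rational(3, 2), Mul(Mul(2, C), Add(C, H))) = Mul(Rational(3, 2), Mul(2, C, Add(C, H))) = Mul(3, C, Add(C, H)))
Pow(Add(Mul(-546, 4), Function('J')(-57, Function('h')(11))), Rational(1, 2)) = Pow(Add(Mul(-546, 4), Mul(3, 11, Add(11, -57))), Rational(1, 2)) = Pow(Add(-2184, Mul(3, 11, -46)), Rational(1, 2)) = Pow(Add(-2184, -1518), Rational(1, 2)) = Pow(-3702, Rational(1, 2)) = Mul(I, Pow(3702, Rational(1, 2)))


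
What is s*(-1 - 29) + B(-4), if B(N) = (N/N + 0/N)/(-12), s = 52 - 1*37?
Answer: -5401/12 ≈ -450.08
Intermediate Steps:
s = 15 (s = 52 - 37 = 15)
B(N) = -1/12 (B(N) = (1 + 0)*(-1/12) = 1*(-1/12) = -1/12)
s*(-1 - 29) + B(-4) = 15*(-1 - 29) - 1/12 = 15*(-30) - 1/12 = -450 - 1/12 = -5401/12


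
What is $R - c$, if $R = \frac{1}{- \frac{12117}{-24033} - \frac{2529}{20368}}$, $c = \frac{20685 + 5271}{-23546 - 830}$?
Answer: $\frac{1396706477149}{377867812102} \approx 3.6963$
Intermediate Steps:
$c = - \frac{6489}{6094}$ ($c = \frac{25956}{-24376} = 25956 \left(- \frac{1}{24376}\right) = - \frac{6489}{6094} \approx -1.0648$)
$R = \frac{163168048}{62006533}$ ($R = \frac{1}{\left(-12117\right) \left(- \frac{1}{24033}\right) - \frac{2529}{20368}} = \frac{1}{\frac{4039}{8011} - \frac{2529}{20368}} = \frac{1}{\frac{62006533}{163168048}} = \frac{163168048}{62006533} \approx 2.6315$)
$R - c = \frac{163168048}{62006533} - - \frac{6489}{6094} = \frac{163168048}{62006533} + \frac{6489}{6094} = \frac{1396706477149}{377867812102}$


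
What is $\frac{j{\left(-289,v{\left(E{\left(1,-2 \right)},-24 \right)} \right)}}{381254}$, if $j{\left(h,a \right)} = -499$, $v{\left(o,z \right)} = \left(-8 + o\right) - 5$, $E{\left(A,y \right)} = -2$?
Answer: $- \frac{499}{381254} \approx -0.0013088$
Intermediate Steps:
$v{\left(o,z \right)} = -13 + o$
$\frac{j{\left(-289,v{\left(E{\left(1,-2 \right)},-24 \right)} \right)}}{381254} = - \frac{499}{381254}$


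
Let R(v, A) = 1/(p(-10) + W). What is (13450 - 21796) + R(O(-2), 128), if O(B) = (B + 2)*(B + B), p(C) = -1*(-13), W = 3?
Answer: -133535/16 ≈ -8345.9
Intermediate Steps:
p(C) = 13
O(B) = 2*B*(2 + B) (O(B) = (2 + B)*(2*B) = 2*B*(2 + B))
R(v, A) = 1/16 (R(v, A) = 1/(13 + 3) = 1/16)
(13450 - 21796) + R(O(-2), 128) = (13450 - 21796) + 1/16 = -8346 + 1/16 = -133535/16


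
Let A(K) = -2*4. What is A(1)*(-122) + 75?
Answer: 1051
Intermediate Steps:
A(K) = -8
A(1)*(-122) + 75 = -8*(-122) + 75 = 976 + 75 = 1051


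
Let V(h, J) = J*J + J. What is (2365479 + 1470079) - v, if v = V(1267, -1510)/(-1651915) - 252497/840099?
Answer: 1064576572701425119/277554427917 ≈ 3.8356e+6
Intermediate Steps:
V(h, J) = J + J**2 (V(h, J) = J**2 + J = J + J**2)
v = -466268952433/277554427917 (v = -1510*(1 - 1510)/(-1651915) - 252497/840099 = -1510*(-1509)*(-1/1651915) - 252497*1/840099 = 2278590*(-1/1651915) - 252497/840099 = -455718/330383 - 252497/840099 = -466268952433/277554427917 ≈ -1.6799)
(2365479 + 1470079) - v = (2365479 + 1470079) - 1*(-466268952433/277554427917) = 3835558 + 466268952433/277554427917 = 1064576572701425119/277554427917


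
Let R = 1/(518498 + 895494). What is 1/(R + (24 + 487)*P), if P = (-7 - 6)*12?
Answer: -1413992/112717786271 ≈ -1.2545e-5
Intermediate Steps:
P = -156 (P = -13*12 = -156)
R = 1/1413992 ≈ 7.0722e-7
1/(R + (24 + 487)*P) = 1/(1/1413992 + (24 + 487)*(-156)) = 1/(1/1413992 + 511*(-156)) = 1/(1/1413992 - 79716) = 1/(-112717786271/1413992) = -1413992/112717786271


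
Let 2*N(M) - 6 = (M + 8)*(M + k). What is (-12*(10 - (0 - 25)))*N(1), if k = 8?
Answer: -18270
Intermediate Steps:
N(M) = 3 + (8 + M)²/2 (N(M) = 3 + ((M + 8)*(M + 8))/2 = 3 + ((8 + M)*(8 + M))/2 = 3 + (8 + M)²/2)
(-12*(10 - (0 - 25)))*N(1) = (-12*(10 - (0 - 25)))*(35 + (½)*1² + 8*1) = (-12*(10 - 1*(-25)))*(35 + (½)*1 + 8) = (-12*(10 + 25))*(35 + ½ + 8) = -12*35*(87/2) = -420*87/2 = -18270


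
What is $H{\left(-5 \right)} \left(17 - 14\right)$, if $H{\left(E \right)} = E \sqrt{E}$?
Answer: $- 15 i \sqrt{5} \approx - 33.541 i$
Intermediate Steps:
$H{\left(E \right)} = E^{\frac{3}{2}}$
$H{\left(-5 \right)} \left(17 - 14\right) = \left(-5\right)^{\frac{3}{2}} \left(17 - 14\right) = - 5 i \sqrt{5} \cdot 3 = - 15 i \sqrt{5}$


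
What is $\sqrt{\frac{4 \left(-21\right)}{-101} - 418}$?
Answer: $\frac{i \sqrt{4255534}}{101} \approx 20.425 i$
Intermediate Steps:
$\sqrt{\frac{4 \left(-21\right)}{-101} - 418} = \sqrt{\left(-84\right) \left(- \frac{1}{101}\right) - 418} = \sqrt{\frac{84}{101} - 418} = \sqrt{- \frac{42134}{101}} = \frac{i \sqrt{4255534}}{101}$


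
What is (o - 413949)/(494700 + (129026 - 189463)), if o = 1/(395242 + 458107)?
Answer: -353242965200/370577896787 ≈ -0.95322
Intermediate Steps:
o = 1/853349 ≈ 1.1719e-6
(o - 413949)/(494700 + (129026 - 189463)) = (1/853349 - 413949)/(494700 + (129026 - 189463)) = -353242965200/(853349*(494700 - 60437)) = -353242965200/853349/434263 = -353242965200/853349*1/434263 = -353242965200/370577896787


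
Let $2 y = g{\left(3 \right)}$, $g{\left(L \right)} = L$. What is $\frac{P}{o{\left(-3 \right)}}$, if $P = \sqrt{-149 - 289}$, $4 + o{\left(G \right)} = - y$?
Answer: $- \frac{2 i \sqrt{438}}{11} \approx - 3.8052 i$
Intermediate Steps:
$y = \frac{3}{2}$ ($y = \frac{1}{2} \cdot 3 = \frac{3}{2} \approx 1.5$)
$o{\left(G \right)} = - \frac{11}{2}$ ($o{\left(G \right)} = -4 - \frac{3}{2} = - \frac{11}{2}$)
$P = i \sqrt{438}$ ($P = \sqrt{-438} = i \sqrt{438} \approx 20.928 i$)
$\frac{P}{o{\left(-3 \right)}} = \frac{i \sqrt{438}}{- \frac{11}{2}} = i \sqrt{438} \left(- \frac{2}{11}\right) = - \frac{2 i \sqrt{438}}{11}$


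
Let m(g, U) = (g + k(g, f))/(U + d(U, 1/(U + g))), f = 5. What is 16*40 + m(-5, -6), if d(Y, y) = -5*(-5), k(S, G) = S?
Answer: 12150/19 ≈ 639.47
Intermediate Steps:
d(Y, y) = 25
m(g, U) = 2*g/(25 + U) (m(g, U) = (g + g)/(U + 25) = (2*g)/(25 + U) = 2*g/(25 + U))
16*40 + m(-5, -6) = 16*40 + 2*(-5)/(25 - 6) = 640 + 2*(-5)/19 = 640 + 2*(-5)*(1/19) = 640 - 10/19 = 12150/19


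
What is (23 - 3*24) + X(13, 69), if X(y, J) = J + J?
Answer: 89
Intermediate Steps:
X(y, J) = 2*J
(23 - 3*24) + X(13, 69) = (23 - 3*24) + 2*69 = (23 - 72) + 138 = -49 + 138 = 89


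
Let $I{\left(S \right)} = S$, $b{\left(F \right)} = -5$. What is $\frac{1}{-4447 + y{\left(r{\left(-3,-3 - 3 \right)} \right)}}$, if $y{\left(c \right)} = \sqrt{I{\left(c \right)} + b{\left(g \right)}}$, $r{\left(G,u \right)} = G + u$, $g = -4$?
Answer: $- \frac{4447}{19775823} - \frac{i \sqrt{14}}{19775823} \approx -0.00022487 - 1.892 \cdot 10^{-7} i$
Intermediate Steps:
$y{\left(c \right)} = \sqrt{-5 + c}$ ($y{\left(c \right)} = \sqrt{c - 5} = \sqrt{-5 + c}$)
$\frac{1}{-4447 + y{\left(r{\left(-3,-3 - 3 \right)} \right)}} = \frac{1}{-4447 + \sqrt{-5 - 9}} = \frac{1}{-4447 + \sqrt{-14}} = \frac{1}{-4447 + i \sqrt{14}}$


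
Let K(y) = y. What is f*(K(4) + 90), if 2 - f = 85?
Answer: -7802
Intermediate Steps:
f = -83 (f = 2 - 1*85 = 2 - 85 = -83)
f*(K(4) + 90) = -83*(4 + 90) = -83*94 = -7802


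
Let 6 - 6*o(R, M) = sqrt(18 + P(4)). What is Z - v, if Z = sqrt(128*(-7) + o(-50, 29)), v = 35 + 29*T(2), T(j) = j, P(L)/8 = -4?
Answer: -93 + sqrt(-32220 - 6*I*sqrt(14))/6 ≈ -92.99 - 29.917*I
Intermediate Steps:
P(L) = -32 (P(L) = 8*(-4) = -32)
o(R, M) = 1 - I*sqrt(14)/6 (o(R, M) = 1 - sqrt(18 - 32)/6 = 1 - I*sqrt(14)/6)
v = 93 (v = 35 + 29*2 = 35 + 58 = 93)
Z = sqrt(-895 - I*sqrt(14)/6) (Z = sqrt(128*(-7) + (1 - I*sqrt(14)/6)) = sqrt(-896 + (1 - I*sqrt(14)/6)) = sqrt(-895 - I*sqrt(14)/6) ≈ 0.0104 - 29.917*I)
Z - v = sqrt(-32220 - 6*I*sqrt(14))/6 - 1*93 = sqrt(-32220 - 6*I*sqrt(14))/6 - 93 = -93 + sqrt(-32220 - 6*I*sqrt(14))/6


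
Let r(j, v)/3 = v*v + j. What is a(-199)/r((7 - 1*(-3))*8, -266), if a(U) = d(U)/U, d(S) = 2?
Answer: -1/21144546 ≈ -4.7293e-8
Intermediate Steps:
r(j, v) = 3*j + 3*v**2 (r(j, v) = 3*(v*v + j) = 3*(v**2 + j) = 3*(j + v**2) = 3*j + 3*v**2)
a(U) = 2/U
a(-199)/r((7 - 1*(-3))*8, -266) = (2/(-199))/(3*((7 - 1*(-3))*8) + 3*(-266)**2) = (2*(-1/199))/(3*((7 + 3)*8) + 3*70756) = -2/(199*(3*(10*8) + 212268)) = -2/(199*(3*80 + 212268)) = -2/(199*(240 + 212268)) = -2/199/212508 = -2/199*1/212508 = -1/21144546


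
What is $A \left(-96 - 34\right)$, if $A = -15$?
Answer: $1950$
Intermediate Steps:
$A \left(-96 - 34\right) = - 15 \left(-96 - 34\right) = \left(-15\right) \left(-130\right) = 1950$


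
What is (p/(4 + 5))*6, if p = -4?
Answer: -8/3 ≈ -2.6667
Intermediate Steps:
(p/(4 + 5))*6 = (-4/(4 + 5))*6 = (-4/9)*6 = ((⅑)*(-4))*6 = -4/9*6 = -8/3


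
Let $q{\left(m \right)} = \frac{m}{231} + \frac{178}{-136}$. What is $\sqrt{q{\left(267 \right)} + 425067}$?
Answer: $\frac{\sqrt{2913375864399}}{2618} \approx 651.97$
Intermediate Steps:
$q{\left(m \right)} = - \frac{89}{68} + \frac{m}{231}$ ($q{\left(m \right)} = m \frac{1}{231} + 178 \left(- \frac{1}{136}\right) = \frac{m}{231} - \frac{89}{68} = - \frac{89}{68} + \frac{m}{231}$)
$\sqrt{q{\left(267 \right)} + 425067} = \sqrt{\left(- \frac{89}{68} + \frac{1}{231} \cdot 267\right) + 425067} = \sqrt{\left(- \frac{89}{68} + \frac{89}{77}\right) + 425067} = \sqrt{- \frac{801}{5236} + 425067} = \sqrt{\frac{2225650011}{5236}} = \frac{\sqrt{2913375864399}}{2618}$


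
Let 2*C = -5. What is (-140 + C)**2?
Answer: 81225/4 ≈ 20306.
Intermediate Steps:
C = -5/2 (C = (1/2)*(-5) = -5/2 ≈ -2.5000)
(-140 + C)**2 = (-140 - 5/2)**2 = (-285/2)**2 = 81225/4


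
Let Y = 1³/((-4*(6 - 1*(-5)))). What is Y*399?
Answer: -399/44 ≈ -9.0682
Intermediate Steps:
Y = -1/44 (Y = 1/(-4*(6 + 5)) = 1/(-4*11) = 1/(-44) = 1*(-1/44) = -1/44 ≈ -0.022727)
Y*399 = -1/44*399 = -399/44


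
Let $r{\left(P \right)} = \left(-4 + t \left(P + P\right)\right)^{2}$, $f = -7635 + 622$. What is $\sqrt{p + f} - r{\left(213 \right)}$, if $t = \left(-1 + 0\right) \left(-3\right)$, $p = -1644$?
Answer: $-1623076 + i \sqrt{8657} \approx -1.6231 \cdot 10^{6} + 93.043 i$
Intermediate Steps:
$t = 3$ ($t = \left(-1\right) \left(-3\right) = 3$)
$f = -7013$
$r{\left(P \right)} = \left(-4 + 6 P\right)^{2}$ ($r{\left(P \right)} = \left(-4 + 3 \left(P + P\right)\right)^{2} = \left(-4 + 3 \cdot 2 P\right)^{2} = \left(-4 + 6 P\right)^{2}$)
$\sqrt{p + f} - r{\left(213 \right)} = \sqrt{-1644 - 7013} - 4 \left(-2 + 3 \cdot 213\right)^{2} = \sqrt{-8657} - 4 \left(-2 + 639\right)^{2} = i \sqrt{8657} - 4 \cdot 637^{2} = i \sqrt{8657} - 4 \cdot 405769 = i \sqrt{8657} - 1623076 = -1623076 + i \sqrt{8657}$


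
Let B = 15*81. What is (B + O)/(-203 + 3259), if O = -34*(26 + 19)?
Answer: -315/3056 ≈ -0.10308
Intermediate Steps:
B = 1215
O = -1530 (O = -34*45 = -1530)
(B + O)/(-203 + 3259) = (1215 - 1530)/(-203 + 3259) = -315/3056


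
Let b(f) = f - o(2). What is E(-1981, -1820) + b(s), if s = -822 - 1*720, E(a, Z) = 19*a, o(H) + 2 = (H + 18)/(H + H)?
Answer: -39184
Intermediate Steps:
o(H) = -2 + (18 + H)/(2*H) (o(H) = -2 + (H + 18)/(H + H) = -2 + (18 + H)/((2*H)) = -2 + (18 + H)*(1/(2*H)) = -2 + (18 + H)/(2*H))
s = -1542 (s = -822 - 720 = -1542)
b(f) = -3 + f (b(f) = f - (-3/2 + 9/2) = f - 1*3 = f - 3 = -3 + f)
E(-1981, -1820) + b(s) = 19*(-1981) + (-3 - 1542) = -37639 - 1545 = -39184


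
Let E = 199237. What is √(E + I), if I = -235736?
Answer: I*√36499 ≈ 191.05*I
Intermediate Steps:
√(E + I) = √(199237 - 235736) = √(-36499) = I*√36499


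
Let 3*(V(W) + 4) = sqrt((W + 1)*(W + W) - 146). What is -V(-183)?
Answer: 4 - sqrt(66466)/3 ≈ -81.937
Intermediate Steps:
V(W) = -4 + sqrt(-146 + 2*W*(1 + W))/3 (V(W) = -4 + sqrt((W + 1)*(W + W) - 146)/3 = -4 + sqrt((1 + W)*(2*W) - 146)/3 = -4 + sqrt(2*W*(1 + W) - 146)/3 = -4 + sqrt(-146 + 2*W*(1 + W))/3)
-V(-183) = -(-4 + sqrt(-146 + 2*(-183) + 2*(-183)**2)/3) = -(-4 + sqrt(-146 - 366 + 2*33489)/3) = -(-4 + sqrt(-146 - 366 + 66978)/3) = -(-4 + sqrt(66466)/3) = 4 - sqrt(66466)/3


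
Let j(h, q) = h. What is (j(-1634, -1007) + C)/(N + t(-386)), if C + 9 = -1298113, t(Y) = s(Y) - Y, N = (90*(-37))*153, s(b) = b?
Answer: 216626/84915 ≈ 2.5511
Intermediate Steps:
N = -509490 (N = -3330*153 = -509490)
t(Y) = 0 (t(Y) = Y - Y = 0)
C = -1298122 (C = -9 - 1298113 = -1298122)
(j(-1634, -1007) + C)/(N + t(-386)) = (-1634 - 1298122)/(-509490 + 0) = -1299756/(-509490) = -1299756*(-1/509490) = 216626/84915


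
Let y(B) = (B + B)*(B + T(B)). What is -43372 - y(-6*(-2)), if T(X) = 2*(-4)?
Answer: -43468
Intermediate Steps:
T(X) = -8
y(B) = 2*B*(-8 + B) (y(B) = (B + B)*(B - 8) = (2*B)*(-8 + B) = 2*B*(-8 + B))
-43372 - y(-6*(-2)) = -43372 - 2*(-6*(-2))*(-8 - 6*(-2)) = -43372 - 2*12*(-8 + 12) = -43372 - 2*12*4 = -43372 - 1*96 = -43372 - 96 = -43468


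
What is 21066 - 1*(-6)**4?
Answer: 19770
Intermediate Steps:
21066 - 1*(-6)**4 = 21066 - 1*1296 = 21066 - 1296 = 19770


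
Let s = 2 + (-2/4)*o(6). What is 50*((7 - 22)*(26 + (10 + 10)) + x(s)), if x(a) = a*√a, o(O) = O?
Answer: -34500 - 50*I ≈ -34500.0 - 50.0*I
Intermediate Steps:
s = -1 (s = 2 - 2/4*6 = 2 - 2*¼*6 = 2 - ½*6 = 2 - 3 = -1)
x(a) = a^(3/2)
50*((7 - 22)*(26 + (10 + 10)) + x(s)) = 50*((7 - 22)*(26 + (10 + 10)) + (-1)^(3/2)) = 50*(-15*(26 + 20) - I) = 50*(-15*46 - I) = 50*(-690 - I) = -34500 - 50*I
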